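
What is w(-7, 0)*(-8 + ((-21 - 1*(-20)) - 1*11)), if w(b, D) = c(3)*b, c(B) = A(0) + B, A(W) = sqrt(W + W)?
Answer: 420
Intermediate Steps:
A(W) = sqrt(2)*sqrt(W) (A(W) = sqrt(2*W) = sqrt(2)*sqrt(W))
c(B) = B (c(B) = sqrt(2)*sqrt(0) + B = sqrt(2)*0 + B = 0 + B = B)
w(b, D) = 3*b
w(-7, 0)*(-8 + ((-21 - 1*(-20)) - 1*11)) = (3*(-7))*(-8 + ((-21 - 1*(-20)) - 1*11)) = -21*(-8 + ((-21 + 20) - 11)) = -21*(-8 + (-1 - 11)) = -21*(-8 - 12) = -21*(-20) = 420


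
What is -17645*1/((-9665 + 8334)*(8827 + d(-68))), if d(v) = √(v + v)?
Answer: 31150483/20741256503 - 7058*I*√34/20741256503 ≈ 0.0015019 - 1.9842e-6*I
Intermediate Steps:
d(v) = √2*√v (d(v) = √(2*v) = √2*√v)
-17645*1/((-9665 + 8334)*(8827 + d(-68))) = -17645*1/((-9665 + 8334)*(8827 + √2*√(-68))) = -17645*(-1/(1331*(8827 + √2*(2*I*√17)))) = -17645*(-1/(1331*(8827 + 2*I*√34))) = -17645/(-11748737 - 2662*I*√34)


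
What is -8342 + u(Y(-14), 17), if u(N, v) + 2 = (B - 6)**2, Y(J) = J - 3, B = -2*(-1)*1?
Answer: -8328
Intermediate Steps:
B = 2 (B = 2*1 = 2)
Y(J) = -3 + J
u(N, v) = 14 (u(N, v) = -2 + (2 - 6)**2 = -2 + (-4)**2 = -2 + 16 = 14)
-8342 + u(Y(-14), 17) = -8342 + 14 = -8328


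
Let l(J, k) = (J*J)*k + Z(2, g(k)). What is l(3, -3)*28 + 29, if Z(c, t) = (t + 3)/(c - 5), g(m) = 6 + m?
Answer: -783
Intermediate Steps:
Z(c, t) = (3 + t)/(-5 + c)
l(J, k) = -3 - k/3 + k*J² (l(J, k) = (J*J)*k + (3 + (6 + k))/(-5 + 2) = J²*k + (9 + k)/(-3) = k*J² - (9 + k)/3 = k*J² + (-3 - k/3) = -3 - k/3 + k*J²)
l(3, -3)*28 + 29 = (-3 - ⅓*(-3) - 3*3²)*28 + 29 = (-3 + 1 - 3*9)*28 + 29 = (-3 + 1 - 27)*28 + 29 = -29*28 + 29 = -812 + 29 = -783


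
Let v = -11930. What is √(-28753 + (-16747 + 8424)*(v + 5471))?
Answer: 4*√3358094 ≈ 7330.0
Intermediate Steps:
√(-28753 + (-16747 + 8424)*(v + 5471)) = √(-28753 + (-16747 + 8424)*(-11930 + 5471)) = √(-28753 - 8323*(-6459)) = √(-28753 + 53758257) = √53729504 = 4*√3358094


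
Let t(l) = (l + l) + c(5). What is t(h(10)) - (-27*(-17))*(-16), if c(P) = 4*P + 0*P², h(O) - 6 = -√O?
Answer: 7376 - 2*√10 ≈ 7369.7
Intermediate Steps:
h(O) = 6 - √O
c(P) = 4*P (c(P) = 4*P + 0 = 4*P)
t(l) = 20 + 2*l (t(l) = (l + l) + 4*5 = 2*l + 20 = 20 + 2*l)
t(h(10)) - (-27*(-17))*(-16) = (20 + 2*(6 - √10)) - (-27*(-17))*(-16) = (20 + (12 - 2*√10)) - 459*(-16) = (32 - 2*√10) - 1*(-7344) = (32 - 2*√10) + 7344 = 7376 - 2*√10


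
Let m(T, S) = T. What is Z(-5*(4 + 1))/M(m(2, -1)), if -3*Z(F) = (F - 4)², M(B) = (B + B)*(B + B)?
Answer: -841/48 ≈ -17.521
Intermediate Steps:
M(B) = 4*B² (M(B) = (2*B)*(2*B) = 4*B²)
Z(F) = -(-4 + F)²/3 (Z(F) = -(F - 4)²/3 = -(-4 + F)²/3)
Z(-5*(4 + 1))/M(m(2, -1)) = (-(-4 - 5*(4 + 1))²/3)/((4*2²)) = (-(-4 - 5*5)²/3)/((4*4)) = -(-4 - 25)²/3/16 = -⅓*(-29)²*(1/16) = -⅓*841*(1/16) = -841/3*1/16 = -841/48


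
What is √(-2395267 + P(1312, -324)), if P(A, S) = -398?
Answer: 3*I*√266185 ≈ 1547.8*I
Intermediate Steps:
√(-2395267 + P(1312, -324)) = √(-2395267 - 398) = √(-2395665) = 3*I*√266185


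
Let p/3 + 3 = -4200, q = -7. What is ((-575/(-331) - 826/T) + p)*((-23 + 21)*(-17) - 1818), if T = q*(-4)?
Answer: 7462059004/331 ≈ 2.2544e+7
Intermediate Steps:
T = 28 (T = -7*(-4) = 28)
p = -12609 (p = -9 + 3*(-4200) = -9 - 12600 = -12609)
((-575/(-331) - 826/T) + p)*((-23 + 21)*(-17) - 1818) = ((-575/(-331) - 826/28) - 12609)*((-23 + 21)*(-17) - 1818) = ((-575*(-1/331) - 826*1/28) - 12609)*(-2*(-17) - 1818) = ((575/331 - 59/2) - 12609)*(34 - 1818) = (-18379/662 - 12609)*(-1784) = -8365537/662*(-1784) = 7462059004/331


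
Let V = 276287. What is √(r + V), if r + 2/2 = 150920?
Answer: √427206 ≈ 653.61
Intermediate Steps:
r = 150919 (r = -1 + 150920 = 150919)
√(r + V) = √(150919 + 276287) = √427206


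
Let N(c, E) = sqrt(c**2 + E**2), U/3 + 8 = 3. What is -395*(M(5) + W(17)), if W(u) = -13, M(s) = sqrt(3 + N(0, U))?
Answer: 5135 - 1185*sqrt(2) ≈ 3459.2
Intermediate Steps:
U = -15 (U = -24 + 3*3 = -24 + 9 = -15)
N(c, E) = sqrt(E**2 + c**2)
M(s) = 3*sqrt(2) (M(s) = sqrt(3 + sqrt((-15)**2 + 0**2)) = sqrt(3 + sqrt(225 + 0)) = sqrt(3 + sqrt(225)) = sqrt(3 + 15) = sqrt(18) = 3*sqrt(2))
-395*(M(5) + W(17)) = -395*(3*sqrt(2) - 13) = -395*(-13 + 3*sqrt(2)) = 5135 - 1185*sqrt(2)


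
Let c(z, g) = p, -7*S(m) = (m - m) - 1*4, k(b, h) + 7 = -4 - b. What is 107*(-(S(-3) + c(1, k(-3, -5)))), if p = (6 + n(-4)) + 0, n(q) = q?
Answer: -1926/7 ≈ -275.14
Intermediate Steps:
k(b, h) = -11 - b (k(b, h) = -7 + (-4 - b) = -11 - b)
S(m) = 4/7 (S(m) = -((m - m) - 1*4)/7 = -(0 - 4)/7 = -1/7*(-4) = 4/7)
p = 2 (p = (6 - 4) + 0 = 2 + 0 = 2)
c(z, g) = 2
107*(-(S(-3) + c(1, k(-3, -5)))) = 107*(-(4/7 + 2)) = 107*(-1*18/7) = 107*(-18/7) = -1926/7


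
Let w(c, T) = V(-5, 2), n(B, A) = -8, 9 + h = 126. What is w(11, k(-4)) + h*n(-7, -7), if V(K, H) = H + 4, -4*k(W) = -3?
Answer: -930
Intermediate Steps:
k(W) = 3/4 (k(W) = -1/4*(-3) = 3/4)
h = 117 (h = -9 + 126 = 117)
V(K, H) = 4 + H
w(c, T) = 6 (w(c, T) = 4 + 2 = 6)
w(11, k(-4)) + h*n(-7, -7) = 6 + 117*(-8) = 6 - 936 = -930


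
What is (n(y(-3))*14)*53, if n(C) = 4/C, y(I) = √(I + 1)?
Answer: -1484*I*√2 ≈ -2098.7*I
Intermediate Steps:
y(I) = √(1 + I)
(n(y(-3))*14)*53 = ((4/(√(1 - 3)))*14)*53 = ((4/(√(-2)))*14)*53 = ((4/((I*√2)))*14)*53 = ((4*(-I*√2/2))*14)*53 = (-2*I*√2*14)*53 = -28*I*√2*53 = -1484*I*√2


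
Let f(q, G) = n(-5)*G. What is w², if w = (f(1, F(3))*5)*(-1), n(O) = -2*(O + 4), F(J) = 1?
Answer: 100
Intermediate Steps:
n(O) = -8 - 2*O (n(O) = -2*(4 + O) = -8 - 2*O)
f(q, G) = 2*G (f(q, G) = (-8 - 2*(-5))*G = (-8 + 10)*G = 2*G)
w = -10 (w = ((2*1)*5)*(-1) = (2*5)*(-1) = 10*(-1) = -10)
w² = (-10)² = 100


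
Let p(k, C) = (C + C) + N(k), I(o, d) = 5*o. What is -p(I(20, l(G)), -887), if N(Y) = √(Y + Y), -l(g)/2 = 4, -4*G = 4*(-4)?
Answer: 1774 - 10*√2 ≈ 1759.9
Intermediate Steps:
G = 4 (G = -(-4) = -¼*(-16) = 4)
l(g) = -8 (l(g) = -2*4 = -8)
N(Y) = √2*√Y (N(Y) = √(2*Y) = √2*√Y)
p(k, C) = 2*C + √2*√k (p(k, C) = (C + C) + √2*√k = 2*C + √2*√k)
-p(I(20, l(G)), -887) = -(2*(-887) + √2*√(5*20)) = -(-1774 + √2*√100) = -(-1774 + √2*10) = -(-1774 + 10*√2) = 1774 - 10*√2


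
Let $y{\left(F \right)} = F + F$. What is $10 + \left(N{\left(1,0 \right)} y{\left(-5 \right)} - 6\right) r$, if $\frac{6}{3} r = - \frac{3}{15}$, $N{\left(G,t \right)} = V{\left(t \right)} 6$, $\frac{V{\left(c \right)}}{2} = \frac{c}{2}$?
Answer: $\frac{53}{5} \approx 10.6$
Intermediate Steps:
$V{\left(c \right)} = c$ ($V{\left(c \right)} = 2 \frac{c}{2} = c$)
$y{\left(F \right)} = 2 F$
$N{\left(G,t \right)} = 6 t$ ($N{\left(G,t \right)} = t 6 = 6 t$)
$r = - \frac{1}{10}$ ($r = \frac{\left(-3\right) \frac{1}{15}}{2} = \frac{1}{2} \left(- \frac{1}{5}\right) = - \frac{1}{10} \approx -0.1$)
$10 + \left(N{\left(1,0 \right)} y{\left(-5 \right)} - 6\right) r = 10 + \left(6 \cdot 0 \cdot 2 \left(-5\right) - 6\right) \left(- \frac{1}{10}\right) = 10 + \left(0 \left(-10\right) - 6\right) \left(- \frac{1}{10}\right) = 10 + \left(0 - 6\right) \left(- \frac{1}{10}\right) = 10 - - \frac{3}{5} = 10 + \frac{3}{5} = \frac{53}{5}$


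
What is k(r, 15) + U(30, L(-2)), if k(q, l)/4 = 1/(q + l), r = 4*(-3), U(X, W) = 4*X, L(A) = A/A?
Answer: 364/3 ≈ 121.33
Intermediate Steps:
L(A) = 1
r = -12
k(q, l) = 4/(l + q) (k(q, l) = 4/(q + l) = 4/(l + q))
k(r, 15) + U(30, L(-2)) = 4/(15 - 12) + 4*30 = 4/3 + 120 = 364/3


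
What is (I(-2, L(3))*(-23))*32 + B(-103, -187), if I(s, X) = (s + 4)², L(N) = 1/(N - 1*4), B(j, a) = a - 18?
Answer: -3149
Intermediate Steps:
B(j, a) = -18 + a
L(N) = 1/(-4 + N) (L(N) = 1/(N - 4) = 1/(-4 + N))
I(s, X) = (4 + s)²
(I(-2, L(3))*(-23))*32 + B(-103, -187) = ((4 - 2)²*(-23))*32 + (-18 - 187) = (2²*(-23))*32 - 205 = (4*(-23))*32 - 205 = -92*32 - 205 = -2944 - 205 = -3149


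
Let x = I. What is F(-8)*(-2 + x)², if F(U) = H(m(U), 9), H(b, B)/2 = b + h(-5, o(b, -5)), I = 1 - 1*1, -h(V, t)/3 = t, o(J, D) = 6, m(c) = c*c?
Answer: 368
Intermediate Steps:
m(c) = c²
h(V, t) = -3*t
I = 0 (I = 1 - 1 = 0)
x = 0
H(b, B) = -36 + 2*b (H(b, B) = 2*(b - 3*6) = 2*(b - 18) = 2*(-18 + b) = -36 + 2*b)
F(U) = -36 + 2*U²
F(-8)*(-2 + x)² = (-36 + 2*(-8)²)*(-2 + 0)² = (-36 + 2*64)*(-2)² = (-36 + 128)*4 = 92*4 = 368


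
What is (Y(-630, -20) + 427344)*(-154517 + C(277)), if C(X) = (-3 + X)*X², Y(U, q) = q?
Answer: 8917922413196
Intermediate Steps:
C(X) = X²*(-3 + X)
(Y(-630, -20) + 427344)*(-154517 + C(277)) = (-20 + 427344)*(-154517 + 277²*(-3 + 277)) = 427324*(-154517 + 76729*274) = 427324*(-154517 + 21023746) = 427324*20869229 = 8917922413196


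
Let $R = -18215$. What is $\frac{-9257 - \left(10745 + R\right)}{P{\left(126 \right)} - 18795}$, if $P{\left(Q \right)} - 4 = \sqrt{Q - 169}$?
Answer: $\frac{780919}{8211668} + \frac{1787 i \sqrt{43}}{353101724} \approx 0.095099 + 3.3186 \cdot 10^{-5} i$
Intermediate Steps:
$P{\left(Q \right)} = 4 + \sqrt{-169 + Q}$ ($P{\left(Q \right)} = 4 + \sqrt{Q - 169} = 4 + \sqrt{-169 + Q}$)
$\frac{-9257 - \left(10745 + R\right)}{P{\left(126 \right)} - 18795} = \frac{-9257 - -7470}{\left(4 + \sqrt{-169 + 126}\right) - 18795} = \frac{-9257 + \left(-10745 + 18215\right)}{\left(4 + \sqrt{-43}\right) - 18795} = \frac{-9257 + 7470}{\left(4 + i \sqrt{43}\right) - 18795} = - \frac{1787}{-18791 + i \sqrt{43}}$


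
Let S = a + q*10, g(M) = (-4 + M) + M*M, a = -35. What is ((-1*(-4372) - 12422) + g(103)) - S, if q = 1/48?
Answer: 64627/24 ≈ 2692.8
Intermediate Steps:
q = 1/48 ≈ 0.020833
g(M) = -4 + M + M² (g(M) = (-4 + M) + M² = -4 + M + M²)
S = -835/24 (S = -35 + (1/48)*10 = -35 + 5/24 = -835/24 ≈ -34.792)
((-1*(-4372) - 12422) + g(103)) - S = ((-1*(-4372) - 12422) + (-4 + 103 + 103²)) - 1*(-835/24) = ((4372 - 12422) + (-4 + 103 + 10609)) + 835/24 = (-8050 + 10708) + 835/24 = 2658 + 835/24 = 64627/24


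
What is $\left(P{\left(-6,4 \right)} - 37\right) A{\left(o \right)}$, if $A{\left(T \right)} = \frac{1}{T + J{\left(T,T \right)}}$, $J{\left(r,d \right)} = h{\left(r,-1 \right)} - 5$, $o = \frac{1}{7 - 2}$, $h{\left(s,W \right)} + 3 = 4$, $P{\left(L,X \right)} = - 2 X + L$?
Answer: $\frac{255}{19} \approx 13.421$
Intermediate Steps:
$P{\left(L,X \right)} = L - 2 X$
$h{\left(s,W \right)} = 1$ ($h{\left(s,W \right)} = -3 + 4 = 1$)
$o = \frac{1}{5} \approx 0.2$
$J{\left(r,d \right)} = -4$ ($J{\left(r,d \right)} = 1 - 5 = -4$)
$A{\left(T \right)} = \frac{1}{-4 + T}$ ($A{\left(T \right)} = \frac{1}{T - 4} = \frac{1}{-4 + T}$)
$\left(P{\left(-6,4 \right)} - 37\right) A{\left(o \right)} = \frac{\left(-6 - 8\right) - 37}{-4 + \frac{1}{5}} = \frac{\left(-6 - 8\right) - 37}{- \frac{19}{5}} = \left(-14 - 37\right) \left(- \frac{5}{19}\right) = \left(-51\right) \left(- \frac{5}{19}\right) = \frac{255}{19}$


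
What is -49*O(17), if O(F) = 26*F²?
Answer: -368186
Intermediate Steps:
-49*O(17) = -1274*17² = -1274*289 = -49*7514 = -368186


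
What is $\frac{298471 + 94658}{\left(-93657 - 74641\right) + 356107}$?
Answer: $\frac{131043}{62603} \approx 2.0932$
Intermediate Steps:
$\frac{298471 + 94658}{\left(-93657 - 74641\right) + 356107} = \frac{393129}{-168298 + 356107} = \frac{393129}{187809} = 393129 \cdot \frac{1}{187809} = \frac{131043}{62603}$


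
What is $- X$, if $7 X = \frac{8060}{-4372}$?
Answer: $\frac{2015}{7651} \approx 0.26336$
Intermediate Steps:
$X = - \frac{2015}{7651}$ ($X = \frac{8060 \frac{1}{-4372}}{7} = \frac{8060 \left(- \frac{1}{4372}\right)}{7} = \frac{1}{7} \left(- \frac{2015}{1093}\right) = - \frac{2015}{7651} \approx -0.26336$)
$- X = \left(-1\right) \left(- \frac{2015}{7651}\right) = \frac{2015}{7651}$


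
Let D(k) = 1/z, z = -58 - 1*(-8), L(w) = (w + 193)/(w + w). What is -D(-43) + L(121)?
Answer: 7971/6050 ≈ 1.3175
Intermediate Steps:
L(w) = (193 + w)/(2*w) (L(w) = (193 + w)/((2*w)) = (193 + w)*(1/(2*w)) = (193 + w)/(2*w))
z = -50 (z = -58 + 8 = -50)
D(k) = -1/50 (D(k) = 1/(-50) = -1/50)
-D(-43) + L(121) = -1*(-1/50) + (1/2)*(193 + 121)/121 = 1/50 + (1/2)*(1/121)*314 = 1/50 + 157/121 = 7971/6050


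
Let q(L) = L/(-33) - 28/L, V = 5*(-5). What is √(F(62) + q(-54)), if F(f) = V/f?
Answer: √65993730/6138 ≈ 1.3235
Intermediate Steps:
V = -25
q(L) = -28/L - L/33 (q(L) = L*(-1/33) - 28/L = -L/33 - 28/L = -28/L - L/33)
F(f) = -25/f
√(F(62) + q(-54)) = √(-25/62 + (-28/(-54) - 1/33*(-54))) = √(-25*1/62 + (-28*(-1/54) + 18/11)) = √(-25/62 + (14/27 + 18/11)) = √(-25/62 + 640/297) = √(32255/18414) = √65993730/6138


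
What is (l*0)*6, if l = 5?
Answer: 0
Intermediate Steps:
(l*0)*6 = (5*0)*6 = 0*6 = 0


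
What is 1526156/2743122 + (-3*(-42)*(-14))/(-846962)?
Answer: 324358751320/580830023841 ≈ 0.55844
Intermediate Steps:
1526156/2743122 + (-3*(-42)*(-14))/(-846962) = 1526156*(1/2743122) + (126*(-14))*(-1/846962) = 763078/1371561 - 1764*(-1/846962) = 763078/1371561 + 882/423481 = 324358751320/580830023841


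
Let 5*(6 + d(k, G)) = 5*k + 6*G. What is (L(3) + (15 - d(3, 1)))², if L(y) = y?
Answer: 9801/25 ≈ 392.04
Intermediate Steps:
d(k, G) = -6 + k + 6*G/5 (d(k, G) = -6 + (5*k + 6*G)/5 = -6 + (k + 6*G/5) = -6 + k + 6*G/5)
(L(3) + (15 - d(3, 1)))² = (3 + (15 - (-6 + 3 + (6/5)*1)))² = (3 + (15 - (-6 + 3 + 6/5)))² = (3 + (15 - 1*(-9/5)))² = (3 + (15 + 9/5))² = (3 + 84/5)² = (99/5)² = 9801/25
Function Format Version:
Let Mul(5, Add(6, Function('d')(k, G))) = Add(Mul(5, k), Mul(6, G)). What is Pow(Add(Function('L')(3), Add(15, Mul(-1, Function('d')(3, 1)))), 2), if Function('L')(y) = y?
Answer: Rational(9801, 25) ≈ 392.04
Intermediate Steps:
Function('d')(k, G) = Add(-6, k, Mul(Rational(6, 5), G)) (Function('d')(k, G) = Add(-6, Mul(Rational(1, 5), Add(Mul(5, k), Mul(6, G)))) = Add(-6, Add(k, Mul(Rational(6, 5), G))) = Add(-6, k, Mul(Rational(6, 5), G)))
Pow(Add(Function('L')(3), Add(15, Mul(-1, Function('d')(3, 1)))), 2) = Pow(Add(3, Add(15, Mul(-1, Add(-6, 3, Mul(Rational(6, 5), 1))))), 2) = Pow(Add(3, Add(15, Mul(-1, Add(-6, 3, Rational(6, 5))))), 2) = Pow(Add(3, Add(15, Mul(-1, Rational(-9, 5)))), 2) = Pow(Add(3, Add(15, Rational(9, 5))), 2) = Pow(Add(3, Rational(84, 5)), 2) = Pow(Rational(99, 5), 2) = Rational(9801, 25)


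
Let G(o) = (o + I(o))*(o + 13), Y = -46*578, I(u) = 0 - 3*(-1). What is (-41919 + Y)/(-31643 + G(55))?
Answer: 68507/27699 ≈ 2.4733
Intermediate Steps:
I(u) = 3 (I(u) = 0 + 3 = 3)
Y = -26588
G(o) = (3 + o)*(13 + o) (G(o) = (o + 3)*(o + 13) = (3 + o)*(13 + o))
(-41919 + Y)/(-31643 + G(55)) = (-41919 - 26588)/(-31643 + (39 + 55**2 + 16*55)) = -68507/(-31643 + (39 + 3025 + 880)) = -68507/(-31643 + 3944) = -68507/(-27699) = -68507*(-1/27699) = 68507/27699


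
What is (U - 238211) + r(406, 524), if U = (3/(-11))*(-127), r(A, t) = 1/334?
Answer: -875059949/3674 ≈ -2.3818e+5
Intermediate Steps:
r(A, t) = 1/334
U = 381/11 (U = (3*(-1/11))*(-127) = -3/11*(-127) = 381/11 ≈ 34.636)
(U - 238211) + r(406, 524) = (381/11 - 238211) + 1/334 = -2619940/11 + 1/334 = -875059949/3674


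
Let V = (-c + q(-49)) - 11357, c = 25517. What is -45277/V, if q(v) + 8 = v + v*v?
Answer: 45277/34530 ≈ 1.3112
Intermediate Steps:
q(v) = -8 + v + v² (q(v) = -8 + (v + v*v) = -8 + (v + v²) = -8 + v + v²)
V = -34530 (V = (-1*25517 + (-8 - 49 + (-49)²)) - 11357 = (-25517 + (-8 - 49 + 2401)) - 11357 = (-25517 + 2344) - 11357 = -23173 - 11357 = -34530)
-45277/V = -45277/(-34530) = -45277*(-1/34530) = 45277/34530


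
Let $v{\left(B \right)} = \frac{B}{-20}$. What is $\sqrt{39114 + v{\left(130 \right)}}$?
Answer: $\frac{\sqrt{156430}}{2} \approx 197.76$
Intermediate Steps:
$v{\left(B \right)} = - \frac{B}{20}$ ($v{\left(B \right)} = B \left(- \frac{1}{20}\right) = - \frac{B}{20}$)
$\sqrt{39114 + v{\left(130 \right)}} = \sqrt{39114 - \frac{13}{2}} = \sqrt{\frac{78215}{2}} = \frac{\sqrt{156430}}{2}$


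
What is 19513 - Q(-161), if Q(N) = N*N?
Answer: -6408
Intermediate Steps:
Q(N) = N²
19513 - Q(-161) = 19513 - 1*(-161)² = 19513 - 1*25921 = 19513 - 25921 = -6408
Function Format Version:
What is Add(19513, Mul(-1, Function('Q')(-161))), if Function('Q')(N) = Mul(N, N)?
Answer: -6408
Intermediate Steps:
Function('Q')(N) = Pow(N, 2)
Add(19513, Mul(-1, Function('Q')(-161))) = Add(19513, Mul(-1, Pow(-161, 2))) = Add(19513, Mul(-1, 25921)) = Add(19513, -25921) = -6408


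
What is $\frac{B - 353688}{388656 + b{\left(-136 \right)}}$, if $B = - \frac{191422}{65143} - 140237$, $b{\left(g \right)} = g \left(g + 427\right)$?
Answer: $- \frac{10725315899}{7580039480} \approx -1.4149$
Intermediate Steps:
$b{\left(g \right)} = g \left(427 + g\right)$
$B = - \frac{9135650313}{65143}$ ($B = \left(-191422\right) \frac{1}{65143} - 140237 = - \frac{191422}{65143} - 140237 = - \frac{9135650313}{65143} \approx -1.4024 \cdot 10^{5}$)
$\frac{B - 353688}{388656 + b{\left(-136 \right)}} = \frac{- \frac{9135650313}{65143} - 353688}{388656 - 136 \left(427 - 136\right)} = - \frac{32175947697}{65143 \left(388656 - 39576\right)} = - \frac{32175947697}{65143 \cdot 349080} = \left(- \frac{32175947697}{65143}\right) \frac{1}{349080} = - \frac{10725315899}{7580039480}$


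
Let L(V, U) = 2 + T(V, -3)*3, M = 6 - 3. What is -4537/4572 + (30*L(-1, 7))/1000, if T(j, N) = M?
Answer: -37853/57150 ≈ -0.66234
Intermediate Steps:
M = 3
T(j, N) = 3
L(V, U) = 11 (L(V, U) = 2 + 3*3 = 2 + 9 = 11)
-4537/4572 + (30*L(-1, 7))/1000 = -4537/4572 + (30*11)/1000 = -4537*1/4572 + 330*(1/1000) = -4537/4572 + 33/100 = -37853/57150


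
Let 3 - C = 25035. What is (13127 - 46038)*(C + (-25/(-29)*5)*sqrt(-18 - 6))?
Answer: 823828152 - 8227750*I*sqrt(6)/29 ≈ 8.2383e+8 - 6.9496e+5*I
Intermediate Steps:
C = -25032 (C = 3 - 1*25035 = 3 - 25035 = -25032)
(13127 - 46038)*(C + (-25/(-29)*5)*sqrt(-18 - 6)) = (13127 - 46038)*(-25032 + (-25/(-29)*5)*sqrt(-18 - 6)) = -32911*(-25032 + (-25*(-1/29)*5)*sqrt(-24)) = -32911*(-25032 + ((25/29)*5)*(2*I*sqrt(6))) = -32911*(-25032 + 125*(2*I*sqrt(6))/29) = -32911*(-25032 + 250*I*sqrt(6)/29) = 823828152 - 8227750*I*sqrt(6)/29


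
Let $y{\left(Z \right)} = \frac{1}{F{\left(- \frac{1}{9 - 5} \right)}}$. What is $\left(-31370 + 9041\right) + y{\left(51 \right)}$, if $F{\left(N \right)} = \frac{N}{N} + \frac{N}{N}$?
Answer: $- \frac{44657}{2} \approx -22329.0$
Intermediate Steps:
$F{\left(N \right)} = 2$ ($F{\left(N \right)} = 1 + 1 = 2$)
$y{\left(Z \right)} = \frac{1}{2}$
$\left(-31370 + 9041\right) + y{\left(51 \right)} = \left(-31370 + 9041\right) + \frac{1}{2} = -22329 + \frac{1}{2} = - \frac{44657}{2}$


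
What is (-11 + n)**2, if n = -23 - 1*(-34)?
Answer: 0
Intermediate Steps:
n = 11 (n = -23 + 34 = 11)
(-11 + n)**2 = (-11 + 11)**2 = 0**2 = 0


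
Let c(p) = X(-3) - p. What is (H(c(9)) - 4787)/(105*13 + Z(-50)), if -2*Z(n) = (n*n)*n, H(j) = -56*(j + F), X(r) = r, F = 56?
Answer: -7251/63865 ≈ -0.11354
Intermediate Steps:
c(p) = -3 - p
H(j) = -3136 - 56*j (H(j) = -56*(j + 56) = -56*(56 + j) = -3136 - 56*j)
Z(n) = -n³/2 (Z(n) = -n*n*n/2 = -n²*n/2 = -n³/2)
(H(c(9)) - 4787)/(105*13 + Z(-50)) = ((-3136 - 56*(-3 - 1*9)) - 4787)/(105*13 - ½*(-50)³) = ((-3136 - 56*(-3 - 9)) - 4787)/(1365 - ½*(-125000)) = ((-3136 - 56*(-12)) - 4787)/(1365 + 62500) = ((-3136 + 672) - 4787)/63865 = (-2464 - 4787)*(1/63865) = -7251*1/63865 = -7251/63865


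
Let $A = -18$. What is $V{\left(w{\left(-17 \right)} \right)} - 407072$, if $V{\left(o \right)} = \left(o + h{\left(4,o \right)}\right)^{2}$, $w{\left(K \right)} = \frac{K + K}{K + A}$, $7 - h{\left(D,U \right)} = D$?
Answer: $- \frac{498643879}{1225} \approx -4.0706 \cdot 10^{5}$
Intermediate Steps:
$h{\left(D,U \right)} = 7 - D$
$w{\left(K \right)} = \frac{2 K}{-18 + K}$ ($w{\left(K \right)} = \frac{K + K}{K - 18} = \frac{2 K}{-18 + K}$)
$V{\left(o \right)} = \left(3 + o\right)^{2}$ ($V{\left(o \right)} = \left(o + \left(7 - 4\right)\right)^{2} = \left(o + 3\right)^{2} = \left(3 + o\right)^{2}$)
$V{\left(w{\left(-17 \right)} \right)} - 407072 = \left(3 + 2 \left(-17\right) \frac{1}{-18 - 17}\right)^{2} - 407072 = \left(3 + 2 \left(-17\right) \frac{1}{-35}\right)^{2} - 407072 = \left(3 + 2 \left(-17\right) \left(- \frac{1}{35}\right)\right)^{2} - 407072 = \left(3 + \frac{34}{35}\right)^{2} - 407072 = \left(\frac{139}{35}\right)^{2} - 407072 = \frac{19321}{1225} - 407072 = - \frac{498643879}{1225}$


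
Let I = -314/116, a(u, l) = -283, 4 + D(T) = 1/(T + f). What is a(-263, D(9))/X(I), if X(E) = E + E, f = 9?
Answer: 8207/157 ≈ 52.274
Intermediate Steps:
D(T) = -4 + 1/(9 + T) (D(T) = -4 + 1/(T + 9) = -4 + 1/(9 + T))
I = -157/58 (I = -314*1/116 = -157/58 ≈ -2.7069)
X(E) = 2*E
a(-263, D(9))/X(I) = -283/(2*(-157/58)) = -283/(-157/29) = -283*(-29/157) = 8207/157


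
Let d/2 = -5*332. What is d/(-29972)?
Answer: 830/7493 ≈ 0.11077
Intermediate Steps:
d = -3320 (d = 2*(-5*332) = 2*(-1660) = -3320)
d/(-29972) = -3320/(-29972) = -3320*(-1/29972) = 830/7493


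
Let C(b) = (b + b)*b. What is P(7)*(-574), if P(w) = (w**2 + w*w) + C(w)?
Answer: -112504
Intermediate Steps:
C(b) = 2*b**2 (C(b) = (2*b)*b = 2*b**2)
P(w) = 4*w**2 (P(w) = (w**2 + w*w) + 2*w**2 = (w**2 + w**2) + 2*w**2 = 2*w**2 + 2*w**2 = 4*w**2)
P(7)*(-574) = (4*7**2)*(-574) = (4*49)*(-574) = 196*(-574) = -112504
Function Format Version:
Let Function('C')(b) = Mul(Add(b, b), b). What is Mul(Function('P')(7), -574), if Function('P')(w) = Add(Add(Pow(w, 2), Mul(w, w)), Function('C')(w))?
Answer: -112504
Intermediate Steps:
Function('C')(b) = Mul(2, Pow(b, 2)) (Function('C')(b) = Mul(Mul(2, b), b) = Mul(2, Pow(b, 2)))
Function('P')(w) = Mul(4, Pow(w, 2)) (Function('P')(w) = Add(Add(Pow(w, 2), Mul(w, w)), Mul(2, Pow(w, 2))) = Add(Add(Pow(w, 2), Pow(w, 2)), Mul(2, Pow(w, 2))) = Add(Mul(2, Pow(w, 2)), Mul(2, Pow(w, 2))) = Mul(4, Pow(w, 2)))
Mul(Function('P')(7), -574) = Mul(Mul(4, Pow(7, 2)), -574) = Mul(Mul(4, 49), -574) = Mul(196, -574) = -112504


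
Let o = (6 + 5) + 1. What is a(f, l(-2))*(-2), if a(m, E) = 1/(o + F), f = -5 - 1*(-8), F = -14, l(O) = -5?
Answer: 1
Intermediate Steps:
o = 12 (o = 11 + 1 = 12)
f = 3 (f = -5 + 8 = 3)
a(m, E) = -½ (a(m, E) = 1/(12 - 14) = 1/(-2) = -½)
a(f, l(-2))*(-2) = -½*(-2) = 1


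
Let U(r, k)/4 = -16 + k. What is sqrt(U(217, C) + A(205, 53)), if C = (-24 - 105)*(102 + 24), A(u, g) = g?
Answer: I*sqrt(65027) ≈ 255.0*I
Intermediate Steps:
C = -16254 (C = -129*126 = -16254)
U(r, k) = -64 + 4*k (U(r, k) = 4*(-16 + k) = -64 + 4*k)
sqrt(U(217, C) + A(205, 53)) = sqrt((-64 + 4*(-16254)) + 53) = sqrt((-64 - 65016) + 53) = sqrt(-65080 + 53) = sqrt(-65027) = I*sqrt(65027)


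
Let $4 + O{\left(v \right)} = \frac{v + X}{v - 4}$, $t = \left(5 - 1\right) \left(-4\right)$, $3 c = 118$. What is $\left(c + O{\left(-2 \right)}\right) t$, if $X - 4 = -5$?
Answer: $- \frac{1720}{3} \approx -573.33$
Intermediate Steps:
$c = \frac{118}{3}$ ($c = \frac{1}{3} \cdot 118 = \frac{118}{3} \approx 39.333$)
$X = -1$ ($X = 4 - 5 = -1$)
$t = -16$ ($t = 4 \left(-4\right) = -16$)
$O{\left(v \right)} = -4 + \frac{-1 + v}{-4 + v}$ ($O{\left(v \right)} = -4 + \frac{v - 1}{v - 4} = -4 + \frac{-1 + v}{-4 + v}$)
$\left(c + O{\left(-2 \right)}\right) t = \left(\frac{118}{3} + \frac{3 \left(5 - -2\right)}{-4 - 2}\right) \left(-16\right) = \left(\frac{118}{3} + \frac{3 \left(5 + 2\right)}{-6}\right) \left(-16\right) = \left(\frac{118}{3} + 3 \left(- \frac{1}{6}\right) 7\right) \left(-16\right) = \left(\frac{118}{3} - \frac{7}{2}\right) \left(-16\right) = \frac{215}{6} \left(-16\right) = - \frac{1720}{3}$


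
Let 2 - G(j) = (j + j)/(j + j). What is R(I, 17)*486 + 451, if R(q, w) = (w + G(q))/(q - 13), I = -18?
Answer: 5233/31 ≈ 168.81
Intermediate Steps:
G(j) = 1 (G(j) = 2 - (j + j)/(j + j) = 2 - 2*j/(2*j) = 2 - 2*j*1/(2*j) = 2 - 1*1 = 2 - 1 = 1)
R(q, w) = (1 + w)/(-13 + q) (R(q, w) = (w + 1)/(q - 13) = (1 + w)/(-13 + q))
R(I, 17)*486 + 451 = ((1 + 17)/(-13 - 18))*486 + 451 = (18/(-31))*486 + 451 = -1/31*18*486 + 451 = -18/31*486 + 451 = -8748/31 + 451 = 5233/31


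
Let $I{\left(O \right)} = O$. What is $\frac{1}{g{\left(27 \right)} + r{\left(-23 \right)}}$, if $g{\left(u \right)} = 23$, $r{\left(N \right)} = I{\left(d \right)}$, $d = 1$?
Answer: $\frac{1}{24} \approx 0.041667$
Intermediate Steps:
$r{\left(N \right)} = 1$
$\frac{1}{g{\left(27 \right)} + r{\left(-23 \right)}} = \frac{1}{23 + 1} = \frac{1}{24}$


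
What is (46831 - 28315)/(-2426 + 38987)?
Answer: 6172/12187 ≈ 0.50644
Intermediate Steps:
(46831 - 28315)/(-2426 + 38987) = 18516/36561 = 18516*(1/36561) = 6172/12187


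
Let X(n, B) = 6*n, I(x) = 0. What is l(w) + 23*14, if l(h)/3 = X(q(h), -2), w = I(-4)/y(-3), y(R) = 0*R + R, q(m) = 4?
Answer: 394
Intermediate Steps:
y(R) = R (y(R) = 0 + R = R)
w = 0 (w = 0/(-3) = 0*(-⅓) = 0)
l(h) = 72 (l(h) = 3*(6*4) = 3*24 = 72)
l(w) + 23*14 = 72 + 23*14 = 72 + 322 = 394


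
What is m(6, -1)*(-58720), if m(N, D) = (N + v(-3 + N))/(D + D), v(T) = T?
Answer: 264240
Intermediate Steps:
m(N, D) = (-3 + 2*N)/(2*D) (m(N, D) = (N + (-3 + N))/(D + D) = (-3 + 2*N)/((2*D)) = (-3 + 2*N)*(1/(2*D)) = (-3 + 2*N)/(2*D))
m(6, -1)*(-58720) = ((-3/2 + 6)/(-1))*(-58720) = -1*9/2*(-58720) = -9/2*(-58720) = 264240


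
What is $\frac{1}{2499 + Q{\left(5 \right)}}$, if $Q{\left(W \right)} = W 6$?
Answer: $\frac{1}{2529} \approx 0.00039541$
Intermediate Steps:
$Q{\left(W \right)} = 6 W$
$\frac{1}{2499 + Q{\left(5 \right)}} = \frac{1}{2499 + 6 \cdot 5} = \frac{1}{2499 + 30} = \frac{1}{2529}$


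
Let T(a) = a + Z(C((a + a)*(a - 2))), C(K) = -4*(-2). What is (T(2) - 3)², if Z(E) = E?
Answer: 49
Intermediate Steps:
C(K) = 8
T(a) = 8 + a (T(a) = a + 8 = 8 + a)
(T(2) - 3)² = ((8 + 2) - 3)² = (10 - 3)² = 7² = 49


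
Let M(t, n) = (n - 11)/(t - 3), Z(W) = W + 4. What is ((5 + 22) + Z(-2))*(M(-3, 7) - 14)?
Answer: -1160/3 ≈ -386.67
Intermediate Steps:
Z(W) = 4 + W
M(t, n) = (-11 + n)/(-3 + t)
((5 + 22) + Z(-2))*(M(-3, 7) - 14) = ((5 + 22) + (4 - 2))*((-11 + 7)/(-3 - 3) - 14) = (27 + 2)*(-4/(-6) - 14) = 29*(-1/6*(-4) - 14) = 29*(2/3 - 14) = 29*(-40/3) = -1160/3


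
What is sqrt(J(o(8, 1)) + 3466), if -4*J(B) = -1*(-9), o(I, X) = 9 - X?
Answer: sqrt(13855)/2 ≈ 58.854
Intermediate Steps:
J(B) = -9/4 (J(B) = -(-1)*(-9)/4 = -1/4*9 = -9/4)
sqrt(J(o(8, 1)) + 3466) = sqrt(-9/4 + 3466) = sqrt(13855/4) = sqrt(13855)/2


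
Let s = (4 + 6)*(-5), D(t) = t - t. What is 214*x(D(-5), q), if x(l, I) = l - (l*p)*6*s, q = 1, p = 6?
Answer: 0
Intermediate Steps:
D(t) = 0
s = -50 (s = 10*(-5) = -50)
x(l, I) = 1801*l (x(l, I) = l - (l*6)*6*(-50) = l - (6*l)*6*(-50) = l - 36*l*(-50) = l - (-1800)*l = l + 1800*l = 1801*l)
214*x(D(-5), q) = 214*(1801*0) = 214*0 = 0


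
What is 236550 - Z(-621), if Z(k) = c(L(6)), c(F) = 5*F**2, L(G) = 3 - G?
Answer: 236505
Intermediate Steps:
Z(k) = 45 (Z(k) = 5*(3 - 1*6)**2 = 5*(3 - 6)**2 = 5*(-3)**2 = 5*9 = 45)
236550 - Z(-621) = 236550 - 1*45 = 236550 - 45 = 236505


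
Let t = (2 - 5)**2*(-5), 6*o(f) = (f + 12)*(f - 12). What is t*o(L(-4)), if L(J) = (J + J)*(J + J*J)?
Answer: -68040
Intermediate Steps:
L(J) = 2*J*(J + J**2) (L(J) = (2*J)*(J + J**2) = 2*J*(J + J**2))
o(f) = (-12 + f)*(12 + f)/6 (o(f) = ((f + 12)*(f - 12))/6 = ((12 + f)*(-12 + f))/6 = ((-12 + f)*(12 + f))/6 = (-12 + f)*(12 + f)/6)
t = -45 (t = (-3)**2*(-5) = 9*(-5) = -45)
t*o(L(-4)) = -45*(-24 + (2*(-4)**2*(1 - 4))**2/6) = -45*(-24 + (2*16*(-3))**2/6) = -45*(-24 + (1/6)*(-96)**2) = -45*(-24 + (1/6)*9216) = -45*(-24 + 1536) = -45*1512 = -68040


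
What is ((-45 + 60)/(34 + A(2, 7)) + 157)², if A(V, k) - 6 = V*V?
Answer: 47927929/1936 ≈ 24756.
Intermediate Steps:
A(V, k) = 6 + V² (A(V, k) = 6 + V*V = 6 + V²)
((-45 + 60)/(34 + A(2, 7)) + 157)² = ((-45 + 60)/(34 + (6 + 2²)) + 157)² = (15/(34 + (6 + 4)) + 157)² = (15/(34 + 10) + 157)² = (15/44 + 157)² = (6923/44)² = 47927929/1936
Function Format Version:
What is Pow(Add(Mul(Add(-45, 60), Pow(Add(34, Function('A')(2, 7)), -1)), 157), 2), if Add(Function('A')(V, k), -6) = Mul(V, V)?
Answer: Rational(47927929, 1936) ≈ 24756.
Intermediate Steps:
Function('A')(V, k) = Add(6, Pow(V, 2)) (Function('A')(V, k) = Add(6, Mul(V, V)) = Add(6, Pow(V, 2)))
Pow(Add(Mul(Add(-45, 60), Pow(Add(34, Function('A')(2, 7)), -1)), 157), 2) = Pow(Add(Mul(Add(-45, 60), Pow(Add(34, Add(6, Pow(2, 2))), -1)), 157), 2) = Pow(Add(Mul(15, Pow(Add(34, Add(6, 4)), -1)), 157), 2) = Pow(Add(Mul(15, Pow(Add(34, 10), -1)), 157), 2) = Pow(Add(Mul(15, Pow(44, -1)), 157), 2) = Pow(Add(Mul(15, Rational(1, 44)), 157), 2) = Pow(Add(Rational(15, 44), 157), 2) = Pow(Rational(6923, 44), 2) = Rational(47927929, 1936)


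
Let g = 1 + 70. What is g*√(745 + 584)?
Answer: 71*√1329 ≈ 2588.3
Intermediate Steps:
g = 71
g*√(745 + 584) = 71*√(745 + 584) = 71*√1329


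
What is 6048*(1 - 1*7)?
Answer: -36288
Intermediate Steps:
6048*(1 - 1*7) = 6048*(1 - 7) = 6048*(-6) = -36288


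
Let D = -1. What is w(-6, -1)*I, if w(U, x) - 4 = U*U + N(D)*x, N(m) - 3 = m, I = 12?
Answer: 456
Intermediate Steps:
N(m) = 3 + m
w(U, x) = 4 + U**2 + 2*x (w(U, x) = 4 + (U*U + (3 - 1)*x) = 4 + (U**2 + 2*x) = 4 + U**2 + 2*x)
w(-6, -1)*I = (4 + (-6)**2 + 2*(-1))*12 = (4 + 36 - 2)*12 = 38*12 = 456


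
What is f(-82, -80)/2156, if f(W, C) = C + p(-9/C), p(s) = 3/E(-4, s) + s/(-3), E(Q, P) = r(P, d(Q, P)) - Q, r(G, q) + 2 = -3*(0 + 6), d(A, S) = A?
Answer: -3209/86240 ≈ -0.037210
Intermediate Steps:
r(G, q) = -20 (r(G, q) = -2 - 3*(0 + 6) = -2 - 3*6 = -2 - 18 = -20)
E(Q, P) = -20 - Q
p(s) = -3/16 - s/3 (p(s) = 3/(-20 - 1*(-4)) + s/(-3) = 3/(-20 + 4) + s*(-⅓) = 3/(-16) - s/3 = 3*(-1/16) - s/3 = -3/16 - s/3)
f(W, C) = -3/16 + C + 3/C (f(W, C) = C + (-3/16 - (-3)/C) = C + (-3/16 + 3/C) = -3/16 + C + 3/C)
f(-82, -80)/2156 = (-3/16 - 80 + 3/(-80))/2156 = (-3/16 - 80 + 3*(-1/80))*(1/2156) = (-3/16 - 80 - 3/80)*(1/2156) = -3209/40*1/2156 = -3209/86240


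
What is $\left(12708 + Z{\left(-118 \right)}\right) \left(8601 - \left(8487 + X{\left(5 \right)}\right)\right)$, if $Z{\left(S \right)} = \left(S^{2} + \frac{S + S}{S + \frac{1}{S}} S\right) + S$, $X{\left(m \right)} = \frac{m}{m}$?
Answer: $\frac{41349116618}{13925} \approx 2.9694 \cdot 10^{6}$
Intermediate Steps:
$X{\left(m \right)} = 1$
$Z{\left(S \right)} = S + S^{2} + \frac{2 S^{2}}{S + \frac{1}{S}}$ ($Z{\left(S \right)} = \left(S^{2} + \frac{2 S}{S + \frac{1}{S}} S\right) + S = \left(S^{2} + \frac{2 S^{2}}{S + \frac{1}{S}}\right) + S = S + S^{2} + \frac{2 S^{2}}{S + \frac{1}{S}}$)
$\left(12708 + Z{\left(-118 \right)}\right) \left(8601 - \left(8487 + X{\left(5 \right)}\right)\right) = \left(12708 - \frac{118 \left(1 - 118 + \left(-118\right)^{3} + 3 \left(-118\right)^{2}\right)}{1 + \left(-118\right)^{2}}\right) \left(8601 - 8488\right) = \left(12708 - \frac{118 \left(1 - 118 - 1643032 + 3 \cdot 13924\right)}{1 + 13924}\right) \left(8601 - 8488\right) = \left(12708 - \frac{118 \left(1 - 118 - 1643032 + 41772\right)}{13925}\right) \left(8601 - 8488\right) = \left(12708 - \frac{118}{13925} \left(-1601377\right)\right) 113 = \left(12708 + \frac{188962486}{13925}\right) 113 = \frac{365921386}{13925} \cdot 113 = \frac{41349116618}{13925}$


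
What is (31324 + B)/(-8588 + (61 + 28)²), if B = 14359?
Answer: -45683/667 ≈ -68.490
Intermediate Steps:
(31324 + B)/(-8588 + (61 + 28)²) = (31324 + 14359)/(-8588 + (61 + 28)²) = 45683/(-8588 + 89²) = 45683/(-8588 + 7921) = 45683/(-667) = 45683*(-1/667) = -45683/667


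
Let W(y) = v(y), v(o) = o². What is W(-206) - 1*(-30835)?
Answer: 73271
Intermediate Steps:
W(y) = y²
W(-206) - 1*(-30835) = (-206)² - 1*(-30835) = 42436 + 30835 = 73271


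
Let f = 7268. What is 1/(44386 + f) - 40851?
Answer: -2110117553/51654 ≈ -40851.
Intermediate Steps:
1/(44386 + f) - 40851 = 1/(44386 + 7268) - 40851 = 1/51654 - 40851 = -2110117553/51654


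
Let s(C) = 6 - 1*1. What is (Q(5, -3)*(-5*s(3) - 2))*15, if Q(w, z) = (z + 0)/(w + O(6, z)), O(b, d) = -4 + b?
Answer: 1215/7 ≈ 173.57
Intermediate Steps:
s(C) = 5 (s(C) = 6 - 1 = 5)
Q(w, z) = z/(2 + w) (Q(w, z) = (z + 0)/(w + (-4 + 6)) = z/(w + 2) = z/(2 + w))
(Q(5, -3)*(-5*s(3) - 2))*15 = ((-3/(2 + 5))*(-5*5 - 2))*15 = ((-3/7)*(-25 - 2))*15 = (-3*⅐*(-27))*15 = -3/7*(-27)*15 = (81/7)*15 = 1215/7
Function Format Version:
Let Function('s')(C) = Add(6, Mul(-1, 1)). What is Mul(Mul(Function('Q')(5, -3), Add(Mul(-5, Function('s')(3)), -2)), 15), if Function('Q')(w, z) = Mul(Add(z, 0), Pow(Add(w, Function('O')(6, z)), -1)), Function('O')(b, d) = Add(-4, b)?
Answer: Rational(1215, 7) ≈ 173.57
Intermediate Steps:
Function('s')(C) = 5 (Function('s')(C) = Add(6, -1) = 5)
Function('Q')(w, z) = Mul(z, Pow(Add(2, w), -1)) (Function('Q')(w, z) = Mul(Add(z, 0), Pow(Add(w, Add(-4, 6)), -1)) = Mul(z, Pow(Add(w, 2), -1)) = Mul(z, Pow(Add(2, w), -1)))
Mul(Mul(Function('Q')(5, -3), Add(Mul(-5, Function('s')(3)), -2)), 15) = Mul(Mul(Mul(-3, Pow(Add(2, 5), -1)), Add(Mul(-5, 5), -2)), 15) = Mul(Mul(Mul(-3, Pow(7, -1)), Add(-25, -2)), 15) = Mul(Mul(Mul(-3, Rational(1, 7)), -27), 15) = Mul(Mul(Rational(-3, 7), -27), 15) = Mul(Rational(81, 7), 15) = Rational(1215, 7)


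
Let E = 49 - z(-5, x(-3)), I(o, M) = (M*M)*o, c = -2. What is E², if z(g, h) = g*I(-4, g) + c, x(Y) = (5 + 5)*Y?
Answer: 201601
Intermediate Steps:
x(Y) = 10*Y
I(o, M) = o*M² (I(o, M) = M²*o = o*M²)
z(g, h) = -2 - 4*g³ (z(g, h) = g*(-4*g²) - 2 = -4*g³ - 2 = -2 - 4*g³)
E = -449 (E = 49 - (-2 - 4*(-5)³) = 49 - (-2 - 4*(-125)) = 49 - (-2 + 500) = 49 - 1*498 = 49 - 498 = -449)
E² = (-449)² = 201601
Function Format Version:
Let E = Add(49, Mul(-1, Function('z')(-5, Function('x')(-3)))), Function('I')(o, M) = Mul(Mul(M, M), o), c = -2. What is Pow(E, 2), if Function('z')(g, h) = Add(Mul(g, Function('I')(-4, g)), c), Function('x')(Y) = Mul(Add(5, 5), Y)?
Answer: 201601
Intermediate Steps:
Function('x')(Y) = Mul(10, Y)
Function('I')(o, M) = Mul(o, Pow(M, 2)) (Function('I')(o, M) = Mul(Pow(M, 2), o) = Mul(o, Pow(M, 2)))
Function('z')(g, h) = Add(-2, Mul(-4, Pow(g, 3))) (Function('z')(g, h) = Add(Mul(g, Mul(-4, Pow(g, 2))), -2) = Add(Mul(-4, Pow(g, 3)), -2) = Add(-2, Mul(-4, Pow(g, 3))))
E = -449 (E = Add(49, Mul(-1, Add(-2, Mul(-4, Pow(-5, 3))))) = Add(49, Mul(-1, Add(-2, Mul(-4, -125)))) = Add(49, Mul(-1, Add(-2, 500))) = Add(49, Mul(-1, 498)) = Add(49, -498) = -449)
Pow(E, 2) = Pow(-449, 2) = 201601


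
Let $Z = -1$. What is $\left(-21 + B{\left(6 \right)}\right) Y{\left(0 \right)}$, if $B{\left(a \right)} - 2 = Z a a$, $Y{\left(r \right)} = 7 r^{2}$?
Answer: $0$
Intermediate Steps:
$B{\left(a \right)} = 2 - a^{2}$ ($B{\left(a \right)} = 2 + - a a = 2 - a^{2}$)
$\left(-21 + B{\left(6 \right)}\right) Y{\left(0 \right)} = \left(-21 + \left(2 - 6^{2}\right)\right) 7 \cdot 0^{2} = \left(-21 + \left(2 - 36\right)\right) 7 \cdot 0 = \left(-21 + \left(2 - 36\right)\right) 0 = \left(-21 - 34\right) 0 = \left(-55\right) 0 = 0$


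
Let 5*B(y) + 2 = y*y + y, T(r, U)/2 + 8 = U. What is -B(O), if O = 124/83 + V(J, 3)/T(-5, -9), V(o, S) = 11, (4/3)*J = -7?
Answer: -4303507/39818420 ≈ -0.10808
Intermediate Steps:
J = -21/4 (J = (¾)*(-7) = -21/4 ≈ -5.2500)
T(r, U) = -16 + 2*U
O = 3303/2822 (O = 124/83 + 11/(-16 + 2*(-9)) = 124*(1/83) + 11/(-16 - 18) = 124/83 + 11/(-34) = 124/83 + 11*(-1/34) = 124/83 - 11/34 = 3303/2822 ≈ 1.1704)
B(y) = -⅖ + y/5 + y²/5 (B(y) = -⅖ + (y*y + y)/5 = -⅖ + (y² + y)/5 = -⅖ + (y + y²)/5 = -⅖ + (y/5 + y²/5) = -⅖ + y/5 + y²/5)
-B(O) = -(-⅖ + (⅕)*(3303/2822) + (3303/2822)²/5) = -(-⅖ + 3303/14110 + (⅕)*(10909809/7963684)) = -(-⅖ + 3303/14110 + 10909809/39818420) = -1*4303507/39818420 = -4303507/39818420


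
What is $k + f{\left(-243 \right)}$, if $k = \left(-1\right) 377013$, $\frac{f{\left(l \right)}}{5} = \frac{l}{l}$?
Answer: $-377008$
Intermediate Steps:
$f{\left(l \right)} = 5$ ($f{\left(l \right)} = 5 \frac{l}{l} = 5 \cdot 1 = 5$)
$k = -377013$
$k + f{\left(-243 \right)} = -377013 + 5 = -377008$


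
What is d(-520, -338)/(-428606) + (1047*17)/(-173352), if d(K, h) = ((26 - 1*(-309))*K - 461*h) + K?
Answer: -23398165/399460792 ≈ -0.058574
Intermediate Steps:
d(K, h) = -461*h + 336*K (d(K, h) = ((26 + 309)*K - 461*h) + K = (335*K - 461*h) + K = (-461*h + 335*K) + K = -461*h + 336*K)
d(-520, -338)/(-428606) + (1047*17)/(-173352) = (-461*(-338) + 336*(-520))/(-428606) + (1047*17)/(-173352) = (155818 - 174720)*(-1/428606) + 17799*(-1/173352) = -18902*(-1/428606) - 5933/57784 = 9451/214303 - 5933/57784 = -23398165/399460792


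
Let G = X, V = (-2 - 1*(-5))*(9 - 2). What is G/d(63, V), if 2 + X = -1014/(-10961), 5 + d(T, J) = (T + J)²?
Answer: -20908/77286011 ≈ -0.00027053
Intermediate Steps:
V = 21 (V = (-2 + 5)*7 = 3*7 = 21)
d(T, J) = -5 + (J + T)² (d(T, J) = -5 + (T + J)² = -5 + (J + T)²)
X = -20908/10961 (X = -2 - 1014/(-10961) = -2 - 1014*(-1/10961) = -2 + 1014/10961 = -20908/10961 ≈ -1.9075)
G = -20908/10961 ≈ -1.9075
G/d(63, V) = -20908/(10961*(-5 + (21 + 63)²)) = -20908/(10961*(-5 + 84²)) = -20908/(10961*(-5 + 7056)) = -20908/10961/7051 = -20908/10961*1/7051 = -20908/77286011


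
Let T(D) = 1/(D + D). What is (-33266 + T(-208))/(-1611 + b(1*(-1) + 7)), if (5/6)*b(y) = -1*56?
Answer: 69193285/3490656 ≈ 19.822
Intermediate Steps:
b(y) = -336/5 (b(y) = 6*(-1*56)/5 = (6/5)*(-56) = -336/5)
T(D) = 1/(2*D)
(-33266 + T(-208))/(-1611 + b(1*(-1) + 7)) = (-33266 + (1/2)/(-208))/(-1611 - 336/5) = (-33266 + (1/2)*(-1/208))/(-8391/5) = (-33266 - 1/416)*(-5/8391) = -13838657/416*(-5/8391) = 69193285/3490656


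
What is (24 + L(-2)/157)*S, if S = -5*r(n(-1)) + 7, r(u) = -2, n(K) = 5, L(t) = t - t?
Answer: 408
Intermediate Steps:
L(t) = 0
S = 17 (S = -5*(-2) + 7 = 10 + 7 = 17)
(24 + L(-2)/157)*S = (24 + 0/157)*17 = (24 + 0*(1/157))*17 = (24 + 0)*17 = 24*17 = 408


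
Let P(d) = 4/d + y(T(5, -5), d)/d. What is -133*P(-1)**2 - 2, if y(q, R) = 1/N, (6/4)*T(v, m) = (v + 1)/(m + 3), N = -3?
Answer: -16111/9 ≈ -1790.1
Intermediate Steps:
T(v, m) = 2*(1 + v)/(3*(3 + m)) (T(v, m) = 2*((v + 1)/(m + 3))/3 = 2*((1 + v)/(3 + m))/3 = 2*(1 + v)/(3*(3 + m)))
y(q, R) = -1/3 (y(q, R) = 1/(-3) = -1/3)
P(d) = 11/(3*d) (P(d) = 4/d - 1/(3*d) = 11/(3*d))
-133*P(-1)**2 - 2 = -133*((11/3)/(-1))**2 - 2 = -133*((11/3)*(-1))**2 - 2 = -133*(-11/3)**2 - 2 = -133*121/9 - 2 = -16093/9 - 2 = -16111/9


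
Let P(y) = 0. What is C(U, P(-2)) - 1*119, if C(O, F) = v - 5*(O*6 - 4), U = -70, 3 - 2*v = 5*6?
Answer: 3975/2 ≈ 1987.5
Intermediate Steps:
v = -27/2 (v = 3/2 - 5*6/2 = 3/2 - ½*30 = 3/2 - 15 = -27/2 ≈ -13.500)
C(O, F) = 13/2 - 30*O (C(O, F) = -27/2 - 5*(O*6 - 4) = -27/2 - 5*(6*O - 4) = -27/2 - 5*(-4 + 6*O) = -27/2 + (20 - 30*O) = 13/2 - 30*O)
C(U, P(-2)) - 1*119 = (13/2 - 30*(-70)) - 1*119 = (13/2 + 2100) - 119 = 4213/2 - 119 = 3975/2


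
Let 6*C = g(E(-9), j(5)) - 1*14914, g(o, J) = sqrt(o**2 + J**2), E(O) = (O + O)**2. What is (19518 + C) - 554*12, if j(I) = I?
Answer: 31153/3 + sqrt(105001)/6 ≈ 10438.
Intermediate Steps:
E(O) = 4*O**2 (E(O) = (2*O)**2 = 4*O**2)
g(o, J) = sqrt(J**2 + o**2)
C = -7457/3 + sqrt(105001)/6 (C = (sqrt(5**2 + (4*(-9)**2)**2) - 1*14914)/6 = (sqrt(25 + (4*81)**2) - 14914)/6 = (sqrt(25 + 324**2) - 14914)/6 = (sqrt(25 + 104976) - 14914)/6 = (sqrt(105001) - 14914)/6 = (-14914 + sqrt(105001))/6 = -7457/3 + sqrt(105001)/6 ≈ -2431.7)
(19518 + C) - 554*12 = (19518 + (-7457/3 + sqrt(105001)/6)) - 554*12 = (51097/3 + sqrt(105001)/6) - 6648 = 31153/3 + sqrt(105001)/6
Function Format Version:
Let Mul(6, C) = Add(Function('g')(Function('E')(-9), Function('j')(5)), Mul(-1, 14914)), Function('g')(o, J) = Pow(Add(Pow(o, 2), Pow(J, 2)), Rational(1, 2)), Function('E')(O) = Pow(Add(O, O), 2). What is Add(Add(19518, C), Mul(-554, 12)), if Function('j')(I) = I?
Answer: Add(Rational(31153, 3), Mul(Rational(1, 6), Pow(105001, Rational(1, 2)))) ≈ 10438.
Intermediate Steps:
Function('E')(O) = Mul(4, Pow(O, 2)) (Function('E')(O) = Pow(Mul(2, O), 2) = Mul(4, Pow(O, 2)))
Function('g')(o, J) = Pow(Add(Pow(J, 2), Pow(o, 2)), Rational(1, 2))
C = Add(Rational(-7457, 3), Mul(Rational(1, 6), Pow(105001, Rational(1, 2)))) (C = Mul(Rational(1, 6), Add(Pow(Add(Pow(5, 2), Pow(Mul(4, Pow(-9, 2)), 2)), Rational(1, 2)), Mul(-1, 14914))) = Mul(Rational(1, 6), Add(Pow(Add(25, Pow(Mul(4, 81), 2)), Rational(1, 2)), -14914)) = Mul(Rational(1, 6), Add(Pow(Add(25, Pow(324, 2)), Rational(1, 2)), -14914)) = Mul(Rational(1, 6), Add(Pow(Add(25, 104976), Rational(1, 2)), -14914)) = Mul(Rational(1, 6), Add(Pow(105001, Rational(1, 2)), -14914)) = Mul(Rational(1, 6), Add(-14914, Pow(105001, Rational(1, 2)))) = Add(Rational(-7457, 3), Mul(Rational(1, 6), Pow(105001, Rational(1, 2)))) ≈ -2431.7)
Add(Add(19518, C), Mul(-554, 12)) = Add(Add(19518, Add(Rational(-7457, 3), Mul(Rational(1, 6), Pow(105001, Rational(1, 2))))), Mul(-554, 12)) = Add(Add(Rational(51097, 3), Mul(Rational(1, 6), Pow(105001, Rational(1, 2)))), -6648) = Add(Rational(31153, 3), Mul(Rational(1, 6), Pow(105001, Rational(1, 2))))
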